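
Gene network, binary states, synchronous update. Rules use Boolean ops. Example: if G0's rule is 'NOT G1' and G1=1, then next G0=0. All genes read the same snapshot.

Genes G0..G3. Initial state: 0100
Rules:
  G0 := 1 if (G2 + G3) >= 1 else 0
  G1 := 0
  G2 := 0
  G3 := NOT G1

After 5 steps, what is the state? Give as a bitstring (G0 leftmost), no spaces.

Step 1: G0=(0+0>=1)=0 G1=0(const) G2=0(const) G3=NOT G1=NOT 1=0 -> 0000
Step 2: G0=(0+0>=1)=0 G1=0(const) G2=0(const) G3=NOT G1=NOT 0=1 -> 0001
Step 3: G0=(0+1>=1)=1 G1=0(const) G2=0(const) G3=NOT G1=NOT 0=1 -> 1001
Step 4: G0=(0+1>=1)=1 G1=0(const) G2=0(const) G3=NOT G1=NOT 0=1 -> 1001
Step 5: G0=(0+1>=1)=1 G1=0(const) G2=0(const) G3=NOT G1=NOT 0=1 -> 1001

1001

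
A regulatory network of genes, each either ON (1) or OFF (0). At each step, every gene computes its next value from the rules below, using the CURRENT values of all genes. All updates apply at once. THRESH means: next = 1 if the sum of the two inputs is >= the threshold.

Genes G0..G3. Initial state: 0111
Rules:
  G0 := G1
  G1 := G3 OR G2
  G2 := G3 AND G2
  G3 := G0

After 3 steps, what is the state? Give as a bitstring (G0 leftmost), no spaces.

Step 1: G0=G1=1 G1=G3|G2=1|1=1 G2=G3&G2=1&1=1 G3=G0=0 -> 1110
Step 2: G0=G1=1 G1=G3|G2=0|1=1 G2=G3&G2=0&1=0 G3=G0=1 -> 1101
Step 3: G0=G1=1 G1=G3|G2=1|0=1 G2=G3&G2=1&0=0 G3=G0=1 -> 1101

1101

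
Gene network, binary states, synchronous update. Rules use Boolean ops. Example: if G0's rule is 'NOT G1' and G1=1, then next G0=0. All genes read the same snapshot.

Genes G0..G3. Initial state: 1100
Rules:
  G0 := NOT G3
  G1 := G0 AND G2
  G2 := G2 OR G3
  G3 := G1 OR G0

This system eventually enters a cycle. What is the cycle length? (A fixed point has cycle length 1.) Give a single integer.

Answer: 5

Derivation:
Step 0: 1100
Step 1: G0=NOT G3=NOT 0=1 G1=G0&G2=1&0=0 G2=G2|G3=0|0=0 G3=G1|G0=1|1=1 -> 1001
Step 2: G0=NOT G3=NOT 1=0 G1=G0&G2=1&0=0 G2=G2|G3=0|1=1 G3=G1|G0=0|1=1 -> 0011
Step 3: G0=NOT G3=NOT 1=0 G1=G0&G2=0&1=0 G2=G2|G3=1|1=1 G3=G1|G0=0|0=0 -> 0010
Step 4: G0=NOT G3=NOT 0=1 G1=G0&G2=0&1=0 G2=G2|G3=1|0=1 G3=G1|G0=0|0=0 -> 1010
Step 5: G0=NOT G3=NOT 0=1 G1=G0&G2=1&1=1 G2=G2|G3=1|0=1 G3=G1|G0=0|1=1 -> 1111
Step 6: G0=NOT G3=NOT 1=0 G1=G0&G2=1&1=1 G2=G2|G3=1|1=1 G3=G1|G0=1|1=1 -> 0111
Step 7: G0=NOT G3=NOT 1=0 G1=G0&G2=0&1=0 G2=G2|G3=1|1=1 G3=G1|G0=1|0=1 -> 0011
State from step 7 equals state from step 2 -> cycle length 5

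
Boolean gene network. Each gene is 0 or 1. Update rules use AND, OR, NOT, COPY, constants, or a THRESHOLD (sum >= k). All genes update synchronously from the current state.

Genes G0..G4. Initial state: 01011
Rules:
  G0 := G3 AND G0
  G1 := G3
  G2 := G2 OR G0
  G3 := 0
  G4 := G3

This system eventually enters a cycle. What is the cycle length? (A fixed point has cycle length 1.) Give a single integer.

Step 0: 01011
Step 1: G0=G3&G0=1&0=0 G1=G3=1 G2=G2|G0=0|0=0 G3=0(const) G4=G3=1 -> 01001
Step 2: G0=G3&G0=0&0=0 G1=G3=0 G2=G2|G0=0|0=0 G3=0(const) G4=G3=0 -> 00000
Step 3: G0=G3&G0=0&0=0 G1=G3=0 G2=G2|G0=0|0=0 G3=0(const) G4=G3=0 -> 00000
State from step 3 equals state from step 2 -> cycle length 1

Answer: 1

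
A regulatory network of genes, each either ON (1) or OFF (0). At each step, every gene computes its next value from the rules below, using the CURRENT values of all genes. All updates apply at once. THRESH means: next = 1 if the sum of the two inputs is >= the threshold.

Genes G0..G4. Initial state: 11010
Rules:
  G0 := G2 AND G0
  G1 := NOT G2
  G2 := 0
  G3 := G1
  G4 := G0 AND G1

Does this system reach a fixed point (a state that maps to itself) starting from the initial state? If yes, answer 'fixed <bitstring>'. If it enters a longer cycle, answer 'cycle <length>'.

Step 0: 11010
Step 1: G0=G2&G0=0&1=0 G1=NOT G2=NOT 0=1 G2=0(const) G3=G1=1 G4=G0&G1=1&1=1 -> 01011
Step 2: G0=G2&G0=0&0=0 G1=NOT G2=NOT 0=1 G2=0(const) G3=G1=1 G4=G0&G1=0&1=0 -> 01010
Step 3: G0=G2&G0=0&0=0 G1=NOT G2=NOT 0=1 G2=0(const) G3=G1=1 G4=G0&G1=0&1=0 -> 01010
Fixed point reached at step 2: 01010

Answer: fixed 01010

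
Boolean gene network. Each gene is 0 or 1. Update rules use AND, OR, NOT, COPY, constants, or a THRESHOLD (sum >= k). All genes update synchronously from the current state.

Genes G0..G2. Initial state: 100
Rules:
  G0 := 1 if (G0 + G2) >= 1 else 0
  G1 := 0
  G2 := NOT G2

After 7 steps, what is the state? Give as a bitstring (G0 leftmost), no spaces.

Step 1: G0=(1+0>=1)=1 G1=0(const) G2=NOT G2=NOT 0=1 -> 101
Step 2: G0=(1+1>=1)=1 G1=0(const) G2=NOT G2=NOT 1=0 -> 100
Step 3: G0=(1+0>=1)=1 G1=0(const) G2=NOT G2=NOT 0=1 -> 101
Step 4: G0=(1+1>=1)=1 G1=0(const) G2=NOT G2=NOT 1=0 -> 100
Step 5: G0=(1+0>=1)=1 G1=0(const) G2=NOT G2=NOT 0=1 -> 101
Step 6: G0=(1+1>=1)=1 G1=0(const) G2=NOT G2=NOT 1=0 -> 100
Step 7: G0=(1+0>=1)=1 G1=0(const) G2=NOT G2=NOT 0=1 -> 101

101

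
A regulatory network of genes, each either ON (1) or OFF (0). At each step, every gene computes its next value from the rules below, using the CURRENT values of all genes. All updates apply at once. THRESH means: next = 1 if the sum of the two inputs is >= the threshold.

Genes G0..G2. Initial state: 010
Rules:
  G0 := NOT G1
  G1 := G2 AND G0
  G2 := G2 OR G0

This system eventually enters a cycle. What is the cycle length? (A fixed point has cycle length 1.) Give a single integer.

Step 0: 010
Step 1: G0=NOT G1=NOT 1=0 G1=G2&G0=0&0=0 G2=G2|G0=0|0=0 -> 000
Step 2: G0=NOT G1=NOT 0=1 G1=G2&G0=0&0=0 G2=G2|G0=0|0=0 -> 100
Step 3: G0=NOT G1=NOT 0=1 G1=G2&G0=0&1=0 G2=G2|G0=0|1=1 -> 101
Step 4: G0=NOT G1=NOT 0=1 G1=G2&G0=1&1=1 G2=G2|G0=1|1=1 -> 111
Step 5: G0=NOT G1=NOT 1=0 G1=G2&G0=1&1=1 G2=G2|G0=1|1=1 -> 011
Step 6: G0=NOT G1=NOT 1=0 G1=G2&G0=1&0=0 G2=G2|G0=1|0=1 -> 001
Step 7: G0=NOT G1=NOT 0=1 G1=G2&G0=1&0=0 G2=G2|G0=1|0=1 -> 101
State from step 7 equals state from step 3 -> cycle length 4

Answer: 4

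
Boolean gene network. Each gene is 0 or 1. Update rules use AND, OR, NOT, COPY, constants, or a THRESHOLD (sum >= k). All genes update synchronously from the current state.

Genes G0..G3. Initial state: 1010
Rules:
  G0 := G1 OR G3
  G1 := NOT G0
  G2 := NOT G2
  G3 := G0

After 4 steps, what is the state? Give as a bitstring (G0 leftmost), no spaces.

Step 1: G0=G1|G3=0|0=0 G1=NOT G0=NOT 1=0 G2=NOT G2=NOT 1=0 G3=G0=1 -> 0001
Step 2: G0=G1|G3=0|1=1 G1=NOT G0=NOT 0=1 G2=NOT G2=NOT 0=1 G3=G0=0 -> 1110
Step 3: G0=G1|G3=1|0=1 G1=NOT G0=NOT 1=0 G2=NOT G2=NOT 1=0 G3=G0=1 -> 1001
Step 4: G0=G1|G3=0|1=1 G1=NOT G0=NOT 1=0 G2=NOT G2=NOT 0=1 G3=G0=1 -> 1011

1011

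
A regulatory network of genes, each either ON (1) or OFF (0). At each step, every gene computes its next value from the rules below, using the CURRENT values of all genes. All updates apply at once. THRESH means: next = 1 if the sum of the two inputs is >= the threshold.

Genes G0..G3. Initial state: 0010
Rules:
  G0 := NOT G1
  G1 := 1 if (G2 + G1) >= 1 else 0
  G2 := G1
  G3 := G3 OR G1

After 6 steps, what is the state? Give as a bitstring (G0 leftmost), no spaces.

Step 1: G0=NOT G1=NOT 0=1 G1=(1+0>=1)=1 G2=G1=0 G3=G3|G1=0|0=0 -> 1100
Step 2: G0=NOT G1=NOT 1=0 G1=(0+1>=1)=1 G2=G1=1 G3=G3|G1=0|1=1 -> 0111
Step 3: G0=NOT G1=NOT 1=0 G1=(1+1>=1)=1 G2=G1=1 G3=G3|G1=1|1=1 -> 0111
Step 4: G0=NOT G1=NOT 1=0 G1=(1+1>=1)=1 G2=G1=1 G3=G3|G1=1|1=1 -> 0111
Step 5: G0=NOT G1=NOT 1=0 G1=(1+1>=1)=1 G2=G1=1 G3=G3|G1=1|1=1 -> 0111
Step 6: G0=NOT G1=NOT 1=0 G1=(1+1>=1)=1 G2=G1=1 G3=G3|G1=1|1=1 -> 0111

0111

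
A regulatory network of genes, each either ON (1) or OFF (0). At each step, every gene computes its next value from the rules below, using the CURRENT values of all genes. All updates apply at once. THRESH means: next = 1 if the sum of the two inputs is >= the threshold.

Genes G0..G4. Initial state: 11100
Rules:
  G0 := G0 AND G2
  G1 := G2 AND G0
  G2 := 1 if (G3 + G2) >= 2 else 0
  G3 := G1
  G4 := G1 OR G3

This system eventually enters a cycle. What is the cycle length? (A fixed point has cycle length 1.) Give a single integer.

Answer: 1

Derivation:
Step 0: 11100
Step 1: G0=G0&G2=1&1=1 G1=G2&G0=1&1=1 G2=(0+1>=2)=0 G3=G1=1 G4=G1|G3=1|0=1 -> 11011
Step 2: G0=G0&G2=1&0=0 G1=G2&G0=0&1=0 G2=(1+0>=2)=0 G3=G1=1 G4=G1|G3=1|1=1 -> 00011
Step 3: G0=G0&G2=0&0=0 G1=G2&G0=0&0=0 G2=(1+0>=2)=0 G3=G1=0 G4=G1|G3=0|1=1 -> 00001
Step 4: G0=G0&G2=0&0=0 G1=G2&G0=0&0=0 G2=(0+0>=2)=0 G3=G1=0 G4=G1|G3=0|0=0 -> 00000
Step 5: G0=G0&G2=0&0=0 G1=G2&G0=0&0=0 G2=(0+0>=2)=0 G3=G1=0 G4=G1|G3=0|0=0 -> 00000
State from step 5 equals state from step 4 -> cycle length 1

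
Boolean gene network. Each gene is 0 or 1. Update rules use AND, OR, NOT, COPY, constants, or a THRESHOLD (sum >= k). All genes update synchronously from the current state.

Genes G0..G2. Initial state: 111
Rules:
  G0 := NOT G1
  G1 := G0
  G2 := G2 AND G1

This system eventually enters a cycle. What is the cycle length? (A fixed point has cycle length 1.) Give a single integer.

Answer: 4

Derivation:
Step 0: 111
Step 1: G0=NOT G1=NOT 1=0 G1=G0=1 G2=G2&G1=1&1=1 -> 011
Step 2: G0=NOT G1=NOT 1=0 G1=G0=0 G2=G2&G1=1&1=1 -> 001
Step 3: G0=NOT G1=NOT 0=1 G1=G0=0 G2=G2&G1=1&0=0 -> 100
Step 4: G0=NOT G1=NOT 0=1 G1=G0=1 G2=G2&G1=0&0=0 -> 110
Step 5: G0=NOT G1=NOT 1=0 G1=G0=1 G2=G2&G1=0&1=0 -> 010
Step 6: G0=NOT G1=NOT 1=0 G1=G0=0 G2=G2&G1=0&1=0 -> 000
Step 7: G0=NOT G1=NOT 0=1 G1=G0=0 G2=G2&G1=0&0=0 -> 100
State from step 7 equals state from step 3 -> cycle length 4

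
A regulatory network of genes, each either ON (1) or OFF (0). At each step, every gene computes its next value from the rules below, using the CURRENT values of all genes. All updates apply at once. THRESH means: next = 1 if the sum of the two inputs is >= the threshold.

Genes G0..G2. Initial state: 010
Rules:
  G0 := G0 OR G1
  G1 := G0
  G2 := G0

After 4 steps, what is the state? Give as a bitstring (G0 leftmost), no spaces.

Step 1: G0=G0|G1=0|1=1 G1=G0=0 G2=G0=0 -> 100
Step 2: G0=G0|G1=1|0=1 G1=G0=1 G2=G0=1 -> 111
Step 3: G0=G0|G1=1|1=1 G1=G0=1 G2=G0=1 -> 111
Step 4: G0=G0|G1=1|1=1 G1=G0=1 G2=G0=1 -> 111

111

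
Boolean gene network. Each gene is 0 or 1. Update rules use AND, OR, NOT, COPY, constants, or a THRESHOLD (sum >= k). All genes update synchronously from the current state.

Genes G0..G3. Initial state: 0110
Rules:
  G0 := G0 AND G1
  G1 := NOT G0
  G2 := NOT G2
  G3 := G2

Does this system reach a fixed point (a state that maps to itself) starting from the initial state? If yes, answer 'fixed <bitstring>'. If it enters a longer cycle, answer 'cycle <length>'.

Answer: cycle 2

Derivation:
Step 0: 0110
Step 1: G0=G0&G1=0&1=0 G1=NOT G0=NOT 0=1 G2=NOT G2=NOT 1=0 G3=G2=1 -> 0101
Step 2: G0=G0&G1=0&1=0 G1=NOT G0=NOT 0=1 G2=NOT G2=NOT 0=1 G3=G2=0 -> 0110
Cycle of length 2 starting at step 0 -> no fixed point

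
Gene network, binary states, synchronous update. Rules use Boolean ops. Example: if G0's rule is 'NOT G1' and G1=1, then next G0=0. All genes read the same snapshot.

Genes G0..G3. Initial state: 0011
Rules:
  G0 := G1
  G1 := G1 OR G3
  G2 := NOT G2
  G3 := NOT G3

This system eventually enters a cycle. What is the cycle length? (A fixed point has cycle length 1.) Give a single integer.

Answer: 2

Derivation:
Step 0: 0011
Step 1: G0=G1=0 G1=G1|G3=0|1=1 G2=NOT G2=NOT 1=0 G3=NOT G3=NOT 1=0 -> 0100
Step 2: G0=G1=1 G1=G1|G3=1|0=1 G2=NOT G2=NOT 0=1 G3=NOT G3=NOT 0=1 -> 1111
Step 3: G0=G1=1 G1=G1|G3=1|1=1 G2=NOT G2=NOT 1=0 G3=NOT G3=NOT 1=0 -> 1100
Step 4: G0=G1=1 G1=G1|G3=1|0=1 G2=NOT G2=NOT 0=1 G3=NOT G3=NOT 0=1 -> 1111
State from step 4 equals state from step 2 -> cycle length 2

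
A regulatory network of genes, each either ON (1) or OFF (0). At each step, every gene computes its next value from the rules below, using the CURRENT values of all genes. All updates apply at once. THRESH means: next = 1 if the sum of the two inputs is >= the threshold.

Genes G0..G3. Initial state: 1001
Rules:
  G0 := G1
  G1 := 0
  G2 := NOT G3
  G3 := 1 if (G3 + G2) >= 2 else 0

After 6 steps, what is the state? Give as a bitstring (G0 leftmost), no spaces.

Step 1: G0=G1=0 G1=0(const) G2=NOT G3=NOT 1=0 G3=(1+0>=2)=0 -> 0000
Step 2: G0=G1=0 G1=0(const) G2=NOT G3=NOT 0=1 G3=(0+0>=2)=0 -> 0010
Step 3: G0=G1=0 G1=0(const) G2=NOT G3=NOT 0=1 G3=(0+1>=2)=0 -> 0010
Step 4: G0=G1=0 G1=0(const) G2=NOT G3=NOT 0=1 G3=(0+1>=2)=0 -> 0010
Step 5: G0=G1=0 G1=0(const) G2=NOT G3=NOT 0=1 G3=(0+1>=2)=0 -> 0010
Step 6: G0=G1=0 G1=0(const) G2=NOT G3=NOT 0=1 G3=(0+1>=2)=0 -> 0010

0010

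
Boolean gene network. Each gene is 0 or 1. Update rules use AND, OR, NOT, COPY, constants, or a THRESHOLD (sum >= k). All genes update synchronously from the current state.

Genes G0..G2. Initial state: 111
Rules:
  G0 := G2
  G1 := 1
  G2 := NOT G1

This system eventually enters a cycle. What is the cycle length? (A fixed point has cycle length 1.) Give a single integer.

Step 0: 111
Step 1: G0=G2=1 G1=1(const) G2=NOT G1=NOT 1=0 -> 110
Step 2: G0=G2=0 G1=1(const) G2=NOT G1=NOT 1=0 -> 010
Step 3: G0=G2=0 G1=1(const) G2=NOT G1=NOT 1=0 -> 010
State from step 3 equals state from step 2 -> cycle length 1

Answer: 1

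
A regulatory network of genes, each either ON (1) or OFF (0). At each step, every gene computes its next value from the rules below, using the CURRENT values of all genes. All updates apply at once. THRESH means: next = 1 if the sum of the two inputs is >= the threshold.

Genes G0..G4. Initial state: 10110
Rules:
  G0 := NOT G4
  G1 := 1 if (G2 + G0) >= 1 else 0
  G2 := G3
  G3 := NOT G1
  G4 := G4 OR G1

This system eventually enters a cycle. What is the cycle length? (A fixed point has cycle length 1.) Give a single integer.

Step 0: 10110
Step 1: G0=NOT G4=NOT 0=1 G1=(1+1>=1)=1 G2=G3=1 G3=NOT G1=NOT 0=1 G4=G4|G1=0|0=0 -> 11110
Step 2: G0=NOT G4=NOT 0=1 G1=(1+1>=1)=1 G2=G3=1 G3=NOT G1=NOT 1=0 G4=G4|G1=0|1=1 -> 11101
Step 3: G0=NOT G4=NOT 1=0 G1=(1+1>=1)=1 G2=G3=0 G3=NOT G1=NOT 1=0 G4=G4|G1=1|1=1 -> 01001
Step 4: G0=NOT G4=NOT 1=0 G1=(0+0>=1)=0 G2=G3=0 G3=NOT G1=NOT 1=0 G4=G4|G1=1|1=1 -> 00001
Step 5: G0=NOT G4=NOT 1=0 G1=(0+0>=1)=0 G2=G3=0 G3=NOT G1=NOT 0=1 G4=G4|G1=1|0=1 -> 00011
Step 6: G0=NOT G4=NOT 1=0 G1=(0+0>=1)=0 G2=G3=1 G3=NOT G1=NOT 0=1 G4=G4|G1=1|0=1 -> 00111
Step 7: G0=NOT G4=NOT 1=0 G1=(1+0>=1)=1 G2=G3=1 G3=NOT G1=NOT 0=1 G4=G4|G1=1|0=1 -> 01111
Step 8: G0=NOT G4=NOT 1=0 G1=(1+0>=1)=1 G2=G3=1 G3=NOT G1=NOT 1=0 G4=G4|G1=1|1=1 -> 01101
Step 9: G0=NOT G4=NOT 1=0 G1=(1+0>=1)=1 G2=G3=0 G3=NOT G1=NOT 1=0 G4=G4|G1=1|1=1 -> 01001
State from step 9 equals state from step 3 -> cycle length 6

Answer: 6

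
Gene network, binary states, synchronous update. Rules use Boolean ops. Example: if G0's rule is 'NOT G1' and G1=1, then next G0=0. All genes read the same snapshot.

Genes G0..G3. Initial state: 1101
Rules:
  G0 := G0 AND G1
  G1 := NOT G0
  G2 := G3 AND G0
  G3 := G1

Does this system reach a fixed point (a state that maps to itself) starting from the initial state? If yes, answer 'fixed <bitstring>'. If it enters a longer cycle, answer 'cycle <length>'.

Answer: fixed 0101

Derivation:
Step 0: 1101
Step 1: G0=G0&G1=1&1=1 G1=NOT G0=NOT 1=0 G2=G3&G0=1&1=1 G3=G1=1 -> 1011
Step 2: G0=G0&G1=1&0=0 G1=NOT G0=NOT 1=0 G2=G3&G0=1&1=1 G3=G1=0 -> 0010
Step 3: G0=G0&G1=0&0=0 G1=NOT G0=NOT 0=1 G2=G3&G0=0&0=0 G3=G1=0 -> 0100
Step 4: G0=G0&G1=0&1=0 G1=NOT G0=NOT 0=1 G2=G3&G0=0&0=0 G3=G1=1 -> 0101
Step 5: G0=G0&G1=0&1=0 G1=NOT G0=NOT 0=1 G2=G3&G0=1&0=0 G3=G1=1 -> 0101
Fixed point reached at step 4: 0101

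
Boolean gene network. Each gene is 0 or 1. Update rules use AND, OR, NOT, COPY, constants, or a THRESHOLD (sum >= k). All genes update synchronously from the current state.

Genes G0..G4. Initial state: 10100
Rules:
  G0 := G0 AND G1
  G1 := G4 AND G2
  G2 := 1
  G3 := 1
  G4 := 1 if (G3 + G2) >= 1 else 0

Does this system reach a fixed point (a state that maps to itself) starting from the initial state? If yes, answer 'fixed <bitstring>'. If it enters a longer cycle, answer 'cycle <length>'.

Answer: fixed 01111

Derivation:
Step 0: 10100
Step 1: G0=G0&G1=1&0=0 G1=G4&G2=0&1=0 G2=1(const) G3=1(const) G4=(0+1>=1)=1 -> 00111
Step 2: G0=G0&G1=0&0=0 G1=G4&G2=1&1=1 G2=1(const) G3=1(const) G4=(1+1>=1)=1 -> 01111
Step 3: G0=G0&G1=0&1=0 G1=G4&G2=1&1=1 G2=1(const) G3=1(const) G4=(1+1>=1)=1 -> 01111
Fixed point reached at step 2: 01111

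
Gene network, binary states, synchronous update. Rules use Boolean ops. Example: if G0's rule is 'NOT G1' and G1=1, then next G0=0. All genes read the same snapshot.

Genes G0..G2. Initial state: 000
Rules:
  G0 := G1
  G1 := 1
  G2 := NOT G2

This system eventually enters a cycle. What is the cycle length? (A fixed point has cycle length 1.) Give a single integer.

Answer: 2

Derivation:
Step 0: 000
Step 1: G0=G1=0 G1=1(const) G2=NOT G2=NOT 0=1 -> 011
Step 2: G0=G1=1 G1=1(const) G2=NOT G2=NOT 1=0 -> 110
Step 3: G0=G1=1 G1=1(const) G2=NOT G2=NOT 0=1 -> 111
Step 4: G0=G1=1 G1=1(const) G2=NOT G2=NOT 1=0 -> 110
State from step 4 equals state from step 2 -> cycle length 2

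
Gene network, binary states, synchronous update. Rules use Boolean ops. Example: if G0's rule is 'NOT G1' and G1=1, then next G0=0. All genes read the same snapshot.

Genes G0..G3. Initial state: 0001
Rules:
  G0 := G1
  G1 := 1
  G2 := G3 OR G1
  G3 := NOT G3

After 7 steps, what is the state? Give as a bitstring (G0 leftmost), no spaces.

Step 1: G0=G1=0 G1=1(const) G2=G3|G1=1|0=1 G3=NOT G3=NOT 1=0 -> 0110
Step 2: G0=G1=1 G1=1(const) G2=G3|G1=0|1=1 G3=NOT G3=NOT 0=1 -> 1111
Step 3: G0=G1=1 G1=1(const) G2=G3|G1=1|1=1 G3=NOT G3=NOT 1=0 -> 1110
Step 4: G0=G1=1 G1=1(const) G2=G3|G1=0|1=1 G3=NOT G3=NOT 0=1 -> 1111
Step 5: G0=G1=1 G1=1(const) G2=G3|G1=1|1=1 G3=NOT G3=NOT 1=0 -> 1110
Step 6: G0=G1=1 G1=1(const) G2=G3|G1=0|1=1 G3=NOT G3=NOT 0=1 -> 1111
Step 7: G0=G1=1 G1=1(const) G2=G3|G1=1|1=1 G3=NOT G3=NOT 1=0 -> 1110

1110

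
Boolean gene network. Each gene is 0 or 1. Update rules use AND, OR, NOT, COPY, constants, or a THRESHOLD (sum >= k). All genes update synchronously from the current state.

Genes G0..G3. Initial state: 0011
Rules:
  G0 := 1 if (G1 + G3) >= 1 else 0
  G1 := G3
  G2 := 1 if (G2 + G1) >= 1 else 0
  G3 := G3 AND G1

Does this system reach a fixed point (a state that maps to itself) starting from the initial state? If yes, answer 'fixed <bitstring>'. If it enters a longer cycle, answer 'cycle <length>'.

Answer: fixed 0010

Derivation:
Step 0: 0011
Step 1: G0=(0+1>=1)=1 G1=G3=1 G2=(1+0>=1)=1 G3=G3&G1=1&0=0 -> 1110
Step 2: G0=(1+0>=1)=1 G1=G3=0 G2=(1+1>=1)=1 G3=G3&G1=0&1=0 -> 1010
Step 3: G0=(0+0>=1)=0 G1=G3=0 G2=(1+0>=1)=1 G3=G3&G1=0&0=0 -> 0010
Step 4: G0=(0+0>=1)=0 G1=G3=0 G2=(1+0>=1)=1 G3=G3&G1=0&0=0 -> 0010
Fixed point reached at step 3: 0010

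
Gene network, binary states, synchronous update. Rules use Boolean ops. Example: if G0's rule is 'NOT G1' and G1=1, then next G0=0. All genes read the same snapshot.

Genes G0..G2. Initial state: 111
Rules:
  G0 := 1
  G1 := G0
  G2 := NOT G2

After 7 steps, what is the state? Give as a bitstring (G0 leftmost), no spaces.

Step 1: G0=1(const) G1=G0=1 G2=NOT G2=NOT 1=0 -> 110
Step 2: G0=1(const) G1=G0=1 G2=NOT G2=NOT 0=1 -> 111
Step 3: G0=1(const) G1=G0=1 G2=NOT G2=NOT 1=0 -> 110
Step 4: G0=1(const) G1=G0=1 G2=NOT G2=NOT 0=1 -> 111
Step 5: G0=1(const) G1=G0=1 G2=NOT G2=NOT 1=0 -> 110
Step 6: G0=1(const) G1=G0=1 G2=NOT G2=NOT 0=1 -> 111
Step 7: G0=1(const) G1=G0=1 G2=NOT G2=NOT 1=0 -> 110

110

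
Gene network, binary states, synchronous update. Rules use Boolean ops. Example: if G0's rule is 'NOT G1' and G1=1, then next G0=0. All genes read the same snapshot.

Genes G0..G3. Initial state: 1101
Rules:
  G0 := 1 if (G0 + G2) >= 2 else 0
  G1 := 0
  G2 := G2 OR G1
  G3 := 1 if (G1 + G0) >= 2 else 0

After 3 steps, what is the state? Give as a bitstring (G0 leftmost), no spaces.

Step 1: G0=(1+0>=2)=0 G1=0(const) G2=G2|G1=0|1=1 G3=(1+1>=2)=1 -> 0011
Step 2: G0=(0+1>=2)=0 G1=0(const) G2=G2|G1=1|0=1 G3=(0+0>=2)=0 -> 0010
Step 3: G0=(0+1>=2)=0 G1=0(const) G2=G2|G1=1|0=1 G3=(0+0>=2)=0 -> 0010

0010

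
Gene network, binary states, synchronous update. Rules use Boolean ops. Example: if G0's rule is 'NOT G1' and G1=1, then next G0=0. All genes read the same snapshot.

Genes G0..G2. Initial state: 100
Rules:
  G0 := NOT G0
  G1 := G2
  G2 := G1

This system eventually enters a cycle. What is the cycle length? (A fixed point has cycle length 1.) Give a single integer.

Answer: 2

Derivation:
Step 0: 100
Step 1: G0=NOT G0=NOT 1=0 G1=G2=0 G2=G1=0 -> 000
Step 2: G0=NOT G0=NOT 0=1 G1=G2=0 G2=G1=0 -> 100
State from step 2 equals state from step 0 -> cycle length 2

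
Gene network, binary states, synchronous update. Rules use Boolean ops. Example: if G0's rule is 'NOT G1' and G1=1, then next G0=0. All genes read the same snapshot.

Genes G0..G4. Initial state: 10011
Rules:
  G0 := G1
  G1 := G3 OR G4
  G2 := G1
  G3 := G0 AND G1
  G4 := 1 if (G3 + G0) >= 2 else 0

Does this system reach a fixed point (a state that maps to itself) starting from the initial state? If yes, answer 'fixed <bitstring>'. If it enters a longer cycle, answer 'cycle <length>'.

Step 0: 10011
Step 1: G0=G1=0 G1=G3|G4=1|1=1 G2=G1=0 G3=G0&G1=1&0=0 G4=(1+1>=2)=1 -> 01001
Step 2: G0=G1=1 G1=G3|G4=0|1=1 G2=G1=1 G3=G0&G1=0&1=0 G4=(0+0>=2)=0 -> 11100
Step 3: G0=G1=1 G1=G3|G4=0|0=0 G2=G1=1 G3=G0&G1=1&1=1 G4=(0+1>=2)=0 -> 10110
Step 4: G0=G1=0 G1=G3|G4=1|0=1 G2=G1=0 G3=G0&G1=1&0=0 G4=(1+1>=2)=1 -> 01001
Cycle of length 3 starting at step 1 -> no fixed point

Answer: cycle 3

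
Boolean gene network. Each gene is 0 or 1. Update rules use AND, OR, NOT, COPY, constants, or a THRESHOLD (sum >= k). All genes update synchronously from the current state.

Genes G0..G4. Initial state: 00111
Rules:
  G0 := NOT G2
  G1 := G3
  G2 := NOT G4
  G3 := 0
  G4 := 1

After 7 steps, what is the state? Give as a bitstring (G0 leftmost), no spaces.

Step 1: G0=NOT G2=NOT 1=0 G1=G3=1 G2=NOT G4=NOT 1=0 G3=0(const) G4=1(const) -> 01001
Step 2: G0=NOT G2=NOT 0=1 G1=G3=0 G2=NOT G4=NOT 1=0 G3=0(const) G4=1(const) -> 10001
Step 3: G0=NOT G2=NOT 0=1 G1=G3=0 G2=NOT G4=NOT 1=0 G3=0(const) G4=1(const) -> 10001
Step 4: G0=NOT G2=NOT 0=1 G1=G3=0 G2=NOT G4=NOT 1=0 G3=0(const) G4=1(const) -> 10001
Step 5: G0=NOT G2=NOT 0=1 G1=G3=0 G2=NOT G4=NOT 1=0 G3=0(const) G4=1(const) -> 10001
Step 6: G0=NOT G2=NOT 0=1 G1=G3=0 G2=NOT G4=NOT 1=0 G3=0(const) G4=1(const) -> 10001
Step 7: G0=NOT G2=NOT 0=1 G1=G3=0 G2=NOT G4=NOT 1=0 G3=0(const) G4=1(const) -> 10001

10001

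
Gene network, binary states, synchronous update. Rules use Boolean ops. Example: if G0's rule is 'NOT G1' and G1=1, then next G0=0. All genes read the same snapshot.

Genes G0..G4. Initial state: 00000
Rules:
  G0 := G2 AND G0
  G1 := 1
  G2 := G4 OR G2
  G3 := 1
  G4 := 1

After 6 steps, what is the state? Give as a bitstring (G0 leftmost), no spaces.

Step 1: G0=G2&G0=0&0=0 G1=1(const) G2=G4|G2=0|0=0 G3=1(const) G4=1(const) -> 01011
Step 2: G0=G2&G0=0&0=0 G1=1(const) G2=G4|G2=1|0=1 G3=1(const) G4=1(const) -> 01111
Step 3: G0=G2&G0=1&0=0 G1=1(const) G2=G4|G2=1|1=1 G3=1(const) G4=1(const) -> 01111
Step 4: G0=G2&G0=1&0=0 G1=1(const) G2=G4|G2=1|1=1 G3=1(const) G4=1(const) -> 01111
Step 5: G0=G2&G0=1&0=0 G1=1(const) G2=G4|G2=1|1=1 G3=1(const) G4=1(const) -> 01111
Step 6: G0=G2&G0=1&0=0 G1=1(const) G2=G4|G2=1|1=1 G3=1(const) G4=1(const) -> 01111

01111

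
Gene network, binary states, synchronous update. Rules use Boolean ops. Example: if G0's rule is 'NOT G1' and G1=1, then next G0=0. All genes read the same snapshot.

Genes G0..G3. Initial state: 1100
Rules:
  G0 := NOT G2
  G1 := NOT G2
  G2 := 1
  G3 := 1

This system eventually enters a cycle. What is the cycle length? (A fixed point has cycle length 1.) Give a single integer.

Answer: 1

Derivation:
Step 0: 1100
Step 1: G0=NOT G2=NOT 0=1 G1=NOT G2=NOT 0=1 G2=1(const) G3=1(const) -> 1111
Step 2: G0=NOT G2=NOT 1=0 G1=NOT G2=NOT 1=0 G2=1(const) G3=1(const) -> 0011
Step 3: G0=NOT G2=NOT 1=0 G1=NOT G2=NOT 1=0 G2=1(const) G3=1(const) -> 0011
State from step 3 equals state from step 2 -> cycle length 1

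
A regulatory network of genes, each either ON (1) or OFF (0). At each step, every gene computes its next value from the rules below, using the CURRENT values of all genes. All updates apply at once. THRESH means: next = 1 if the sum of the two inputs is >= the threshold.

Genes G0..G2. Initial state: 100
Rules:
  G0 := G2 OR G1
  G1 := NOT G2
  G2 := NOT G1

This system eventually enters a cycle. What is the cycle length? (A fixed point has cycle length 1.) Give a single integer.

Answer: 2

Derivation:
Step 0: 100
Step 1: G0=G2|G1=0|0=0 G1=NOT G2=NOT 0=1 G2=NOT G1=NOT 0=1 -> 011
Step 2: G0=G2|G1=1|1=1 G1=NOT G2=NOT 1=0 G2=NOT G1=NOT 1=0 -> 100
State from step 2 equals state from step 0 -> cycle length 2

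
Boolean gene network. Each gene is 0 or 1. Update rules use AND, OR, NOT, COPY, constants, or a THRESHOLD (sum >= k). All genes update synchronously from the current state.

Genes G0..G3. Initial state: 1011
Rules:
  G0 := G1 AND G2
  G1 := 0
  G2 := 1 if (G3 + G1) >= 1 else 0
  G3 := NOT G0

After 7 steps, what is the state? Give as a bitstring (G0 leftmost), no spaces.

Step 1: G0=G1&G2=0&1=0 G1=0(const) G2=(1+0>=1)=1 G3=NOT G0=NOT 1=0 -> 0010
Step 2: G0=G1&G2=0&1=0 G1=0(const) G2=(0+0>=1)=0 G3=NOT G0=NOT 0=1 -> 0001
Step 3: G0=G1&G2=0&0=0 G1=0(const) G2=(1+0>=1)=1 G3=NOT G0=NOT 0=1 -> 0011
Step 4: G0=G1&G2=0&1=0 G1=0(const) G2=(1+0>=1)=1 G3=NOT G0=NOT 0=1 -> 0011
Step 5: G0=G1&G2=0&1=0 G1=0(const) G2=(1+0>=1)=1 G3=NOT G0=NOT 0=1 -> 0011
Step 6: G0=G1&G2=0&1=0 G1=0(const) G2=(1+0>=1)=1 G3=NOT G0=NOT 0=1 -> 0011
Step 7: G0=G1&G2=0&1=0 G1=0(const) G2=(1+0>=1)=1 G3=NOT G0=NOT 0=1 -> 0011

0011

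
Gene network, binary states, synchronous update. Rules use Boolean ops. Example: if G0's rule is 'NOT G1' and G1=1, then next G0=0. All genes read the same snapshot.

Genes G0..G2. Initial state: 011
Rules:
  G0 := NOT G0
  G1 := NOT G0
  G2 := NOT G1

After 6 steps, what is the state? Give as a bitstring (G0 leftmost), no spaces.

Step 1: G0=NOT G0=NOT 0=1 G1=NOT G0=NOT 0=1 G2=NOT G1=NOT 1=0 -> 110
Step 2: G0=NOT G0=NOT 1=0 G1=NOT G0=NOT 1=0 G2=NOT G1=NOT 1=0 -> 000
Step 3: G0=NOT G0=NOT 0=1 G1=NOT G0=NOT 0=1 G2=NOT G1=NOT 0=1 -> 111
Step 4: G0=NOT G0=NOT 1=0 G1=NOT G0=NOT 1=0 G2=NOT G1=NOT 1=0 -> 000
Step 5: G0=NOT G0=NOT 0=1 G1=NOT G0=NOT 0=1 G2=NOT G1=NOT 0=1 -> 111
Step 6: G0=NOT G0=NOT 1=0 G1=NOT G0=NOT 1=0 G2=NOT G1=NOT 1=0 -> 000

000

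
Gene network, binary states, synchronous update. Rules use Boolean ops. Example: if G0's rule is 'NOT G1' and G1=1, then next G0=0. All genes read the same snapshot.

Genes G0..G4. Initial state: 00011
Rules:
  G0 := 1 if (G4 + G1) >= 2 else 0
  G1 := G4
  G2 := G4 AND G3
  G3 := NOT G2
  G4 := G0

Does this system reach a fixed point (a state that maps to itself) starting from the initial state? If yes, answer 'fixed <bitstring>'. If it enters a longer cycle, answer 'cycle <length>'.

Step 0: 00011
Step 1: G0=(1+0>=2)=0 G1=G4=1 G2=G4&G3=1&1=1 G3=NOT G2=NOT 0=1 G4=G0=0 -> 01110
Step 2: G0=(0+1>=2)=0 G1=G4=0 G2=G4&G3=0&1=0 G3=NOT G2=NOT 1=0 G4=G0=0 -> 00000
Step 3: G0=(0+0>=2)=0 G1=G4=0 G2=G4&G3=0&0=0 G3=NOT G2=NOT 0=1 G4=G0=0 -> 00010
Step 4: G0=(0+0>=2)=0 G1=G4=0 G2=G4&G3=0&1=0 G3=NOT G2=NOT 0=1 G4=G0=0 -> 00010
Fixed point reached at step 3: 00010

Answer: fixed 00010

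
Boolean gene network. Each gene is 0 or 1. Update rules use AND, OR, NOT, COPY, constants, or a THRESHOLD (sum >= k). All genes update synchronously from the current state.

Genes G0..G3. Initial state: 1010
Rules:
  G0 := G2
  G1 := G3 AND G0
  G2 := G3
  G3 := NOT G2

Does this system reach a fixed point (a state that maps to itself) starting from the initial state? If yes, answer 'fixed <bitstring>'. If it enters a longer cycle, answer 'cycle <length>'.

Answer: cycle 4

Derivation:
Step 0: 1010
Step 1: G0=G2=1 G1=G3&G0=0&1=0 G2=G3=0 G3=NOT G2=NOT 1=0 -> 1000
Step 2: G0=G2=0 G1=G3&G0=0&1=0 G2=G3=0 G3=NOT G2=NOT 0=1 -> 0001
Step 3: G0=G2=0 G1=G3&G0=1&0=0 G2=G3=1 G3=NOT G2=NOT 0=1 -> 0011
Step 4: G0=G2=1 G1=G3&G0=1&0=0 G2=G3=1 G3=NOT G2=NOT 1=0 -> 1010
Cycle of length 4 starting at step 0 -> no fixed point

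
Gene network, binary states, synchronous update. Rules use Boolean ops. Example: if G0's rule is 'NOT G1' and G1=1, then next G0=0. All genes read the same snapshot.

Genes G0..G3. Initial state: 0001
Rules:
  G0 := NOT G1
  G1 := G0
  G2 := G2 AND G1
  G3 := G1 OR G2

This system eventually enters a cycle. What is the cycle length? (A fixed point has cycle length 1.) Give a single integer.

Step 0: 0001
Step 1: G0=NOT G1=NOT 0=1 G1=G0=0 G2=G2&G1=0&0=0 G3=G1|G2=0|0=0 -> 1000
Step 2: G0=NOT G1=NOT 0=1 G1=G0=1 G2=G2&G1=0&0=0 G3=G1|G2=0|0=0 -> 1100
Step 3: G0=NOT G1=NOT 1=0 G1=G0=1 G2=G2&G1=0&1=0 G3=G1|G2=1|0=1 -> 0101
Step 4: G0=NOT G1=NOT 1=0 G1=G0=0 G2=G2&G1=0&1=0 G3=G1|G2=1|0=1 -> 0001
State from step 4 equals state from step 0 -> cycle length 4

Answer: 4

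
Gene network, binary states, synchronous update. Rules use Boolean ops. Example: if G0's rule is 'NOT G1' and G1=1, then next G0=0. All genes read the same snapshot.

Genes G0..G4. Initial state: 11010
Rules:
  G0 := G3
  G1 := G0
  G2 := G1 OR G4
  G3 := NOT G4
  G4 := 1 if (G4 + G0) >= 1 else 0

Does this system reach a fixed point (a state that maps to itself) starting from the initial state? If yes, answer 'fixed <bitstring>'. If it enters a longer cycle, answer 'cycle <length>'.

Answer: fixed 00101

Derivation:
Step 0: 11010
Step 1: G0=G3=1 G1=G0=1 G2=G1|G4=1|0=1 G3=NOT G4=NOT 0=1 G4=(0+1>=1)=1 -> 11111
Step 2: G0=G3=1 G1=G0=1 G2=G1|G4=1|1=1 G3=NOT G4=NOT 1=0 G4=(1+1>=1)=1 -> 11101
Step 3: G0=G3=0 G1=G0=1 G2=G1|G4=1|1=1 G3=NOT G4=NOT 1=0 G4=(1+1>=1)=1 -> 01101
Step 4: G0=G3=0 G1=G0=0 G2=G1|G4=1|1=1 G3=NOT G4=NOT 1=0 G4=(1+0>=1)=1 -> 00101
Step 5: G0=G3=0 G1=G0=0 G2=G1|G4=0|1=1 G3=NOT G4=NOT 1=0 G4=(1+0>=1)=1 -> 00101
Fixed point reached at step 4: 00101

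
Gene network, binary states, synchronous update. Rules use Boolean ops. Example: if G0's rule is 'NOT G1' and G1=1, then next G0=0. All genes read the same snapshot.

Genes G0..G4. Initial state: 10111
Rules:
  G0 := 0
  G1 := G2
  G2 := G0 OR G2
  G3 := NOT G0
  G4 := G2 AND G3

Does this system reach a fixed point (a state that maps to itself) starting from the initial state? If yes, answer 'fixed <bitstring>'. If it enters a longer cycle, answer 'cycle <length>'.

Step 0: 10111
Step 1: G0=0(const) G1=G2=1 G2=G0|G2=1|1=1 G3=NOT G0=NOT 1=0 G4=G2&G3=1&1=1 -> 01101
Step 2: G0=0(const) G1=G2=1 G2=G0|G2=0|1=1 G3=NOT G0=NOT 0=1 G4=G2&G3=1&0=0 -> 01110
Step 3: G0=0(const) G1=G2=1 G2=G0|G2=0|1=1 G3=NOT G0=NOT 0=1 G4=G2&G3=1&1=1 -> 01111
Step 4: G0=0(const) G1=G2=1 G2=G0|G2=0|1=1 G3=NOT G0=NOT 0=1 G4=G2&G3=1&1=1 -> 01111
Fixed point reached at step 3: 01111

Answer: fixed 01111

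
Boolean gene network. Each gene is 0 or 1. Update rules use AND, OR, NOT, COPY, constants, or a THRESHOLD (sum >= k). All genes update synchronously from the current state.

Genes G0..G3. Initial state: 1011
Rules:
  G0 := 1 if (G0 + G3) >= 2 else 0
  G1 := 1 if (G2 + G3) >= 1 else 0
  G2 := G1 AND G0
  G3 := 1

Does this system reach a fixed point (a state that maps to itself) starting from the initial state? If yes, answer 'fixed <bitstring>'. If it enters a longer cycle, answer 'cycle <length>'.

Step 0: 1011
Step 1: G0=(1+1>=2)=1 G1=(1+1>=1)=1 G2=G1&G0=0&1=0 G3=1(const) -> 1101
Step 2: G0=(1+1>=2)=1 G1=(0+1>=1)=1 G2=G1&G0=1&1=1 G3=1(const) -> 1111
Step 3: G0=(1+1>=2)=1 G1=(1+1>=1)=1 G2=G1&G0=1&1=1 G3=1(const) -> 1111
Fixed point reached at step 2: 1111

Answer: fixed 1111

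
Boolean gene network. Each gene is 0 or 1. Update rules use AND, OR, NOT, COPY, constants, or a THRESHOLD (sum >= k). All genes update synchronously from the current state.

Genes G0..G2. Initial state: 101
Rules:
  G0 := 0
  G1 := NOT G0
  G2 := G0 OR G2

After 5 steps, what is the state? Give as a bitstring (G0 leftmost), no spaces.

Step 1: G0=0(const) G1=NOT G0=NOT 1=0 G2=G0|G2=1|1=1 -> 001
Step 2: G0=0(const) G1=NOT G0=NOT 0=1 G2=G0|G2=0|1=1 -> 011
Step 3: G0=0(const) G1=NOT G0=NOT 0=1 G2=G0|G2=0|1=1 -> 011
Step 4: G0=0(const) G1=NOT G0=NOT 0=1 G2=G0|G2=0|1=1 -> 011
Step 5: G0=0(const) G1=NOT G0=NOT 0=1 G2=G0|G2=0|1=1 -> 011

011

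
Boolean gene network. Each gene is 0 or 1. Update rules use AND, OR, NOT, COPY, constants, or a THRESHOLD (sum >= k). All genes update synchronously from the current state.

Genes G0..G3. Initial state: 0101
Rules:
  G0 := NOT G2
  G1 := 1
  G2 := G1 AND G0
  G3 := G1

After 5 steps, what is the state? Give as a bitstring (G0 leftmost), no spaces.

Step 1: G0=NOT G2=NOT 0=1 G1=1(const) G2=G1&G0=1&0=0 G3=G1=1 -> 1101
Step 2: G0=NOT G2=NOT 0=1 G1=1(const) G2=G1&G0=1&1=1 G3=G1=1 -> 1111
Step 3: G0=NOT G2=NOT 1=0 G1=1(const) G2=G1&G0=1&1=1 G3=G1=1 -> 0111
Step 4: G0=NOT G2=NOT 1=0 G1=1(const) G2=G1&G0=1&0=0 G3=G1=1 -> 0101
Step 5: G0=NOT G2=NOT 0=1 G1=1(const) G2=G1&G0=1&0=0 G3=G1=1 -> 1101

1101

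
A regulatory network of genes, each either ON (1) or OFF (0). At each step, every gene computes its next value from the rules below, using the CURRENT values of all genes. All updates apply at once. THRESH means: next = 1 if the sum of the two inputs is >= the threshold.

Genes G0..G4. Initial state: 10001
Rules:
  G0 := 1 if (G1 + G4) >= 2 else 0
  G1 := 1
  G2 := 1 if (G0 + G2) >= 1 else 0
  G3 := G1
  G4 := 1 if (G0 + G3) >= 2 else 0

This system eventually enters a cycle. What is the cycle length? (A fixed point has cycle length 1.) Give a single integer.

Answer: 1

Derivation:
Step 0: 10001
Step 1: G0=(0+1>=2)=0 G1=1(const) G2=(1+0>=1)=1 G3=G1=0 G4=(1+0>=2)=0 -> 01100
Step 2: G0=(1+0>=2)=0 G1=1(const) G2=(0+1>=1)=1 G3=G1=1 G4=(0+0>=2)=0 -> 01110
Step 3: G0=(1+0>=2)=0 G1=1(const) G2=(0+1>=1)=1 G3=G1=1 G4=(0+1>=2)=0 -> 01110
State from step 3 equals state from step 2 -> cycle length 1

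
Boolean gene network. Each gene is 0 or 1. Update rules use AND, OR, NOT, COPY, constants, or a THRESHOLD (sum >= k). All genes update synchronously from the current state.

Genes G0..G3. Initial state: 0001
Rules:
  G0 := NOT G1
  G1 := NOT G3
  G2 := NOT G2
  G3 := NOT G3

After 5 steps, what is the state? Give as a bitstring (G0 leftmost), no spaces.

Step 1: G0=NOT G1=NOT 0=1 G1=NOT G3=NOT 1=0 G2=NOT G2=NOT 0=1 G3=NOT G3=NOT 1=0 -> 1010
Step 2: G0=NOT G1=NOT 0=1 G1=NOT G3=NOT 0=1 G2=NOT G2=NOT 1=0 G3=NOT G3=NOT 0=1 -> 1101
Step 3: G0=NOT G1=NOT 1=0 G1=NOT G3=NOT 1=0 G2=NOT G2=NOT 0=1 G3=NOT G3=NOT 1=0 -> 0010
Step 4: G0=NOT G1=NOT 0=1 G1=NOT G3=NOT 0=1 G2=NOT G2=NOT 1=0 G3=NOT G3=NOT 0=1 -> 1101
Step 5: G0=NOT G1=NOT 1=0 G1=NOT G3=NOT 1=0 G2=NOT G2=NOT 0=1 G3=NOT G3=NOT 1=0 -> 0010

0010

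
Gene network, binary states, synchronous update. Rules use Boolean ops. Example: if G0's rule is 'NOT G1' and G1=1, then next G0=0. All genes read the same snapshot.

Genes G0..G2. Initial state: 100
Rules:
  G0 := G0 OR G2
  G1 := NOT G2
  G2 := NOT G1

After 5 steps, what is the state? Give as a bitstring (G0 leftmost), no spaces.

Step 1: G0=G0|G2=1|0=1 G1=NOT G2=NOT 0=1 G2=NOT G1=NOT 0=1 -> 111
Step 2: G0=G0|G2=1|1=1 G1=NOT G2=NOT 1=0 G2=NOT G1=NOT 1=0 -> 100
Step 3: G0=G0|G2=1|0=1 G1=NOT G2=NOT 0=1 G2=NOT G1=NOT 0=1 -> 111
Step 4: G0=G0|G2=1|1=1 G1=NOT G2=NOT 1=0 G2=NOT G1=NOT 1=0 -> 100
Step 5: G0=G0|G2=1|0=1 G1=NOT G2=NOT 0=1 G2=NOT G1=NOT 0=1 -> 111

111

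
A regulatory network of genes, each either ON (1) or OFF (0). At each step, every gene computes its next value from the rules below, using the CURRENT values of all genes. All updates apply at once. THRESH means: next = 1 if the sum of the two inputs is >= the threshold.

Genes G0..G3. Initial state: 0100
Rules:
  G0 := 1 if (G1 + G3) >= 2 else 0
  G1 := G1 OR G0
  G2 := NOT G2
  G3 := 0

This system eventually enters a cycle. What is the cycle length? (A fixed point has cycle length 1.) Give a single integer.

Step 0: 0100
Step 1: G0=(1+0>=2)=0 G1=G1|G0=1|0=1 G2=NOT G2=NOT 0=1 G3=0(const) -> 0110
Step 2: G0=(1+0>=2)=0 G1=G1|G0=1|0=1 G2=NOT G2=NOT 1=0 G3=0(const) -> 0100
State from step 2 equals state from step 0 -> cycle length 2

Answer: 2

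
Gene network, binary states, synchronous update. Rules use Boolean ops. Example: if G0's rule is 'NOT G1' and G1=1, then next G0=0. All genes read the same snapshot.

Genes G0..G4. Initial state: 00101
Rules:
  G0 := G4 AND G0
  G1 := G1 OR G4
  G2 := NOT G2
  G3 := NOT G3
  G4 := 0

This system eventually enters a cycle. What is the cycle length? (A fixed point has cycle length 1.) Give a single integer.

Step 0: 00101
Step 1: G0=G4&G0=1&0=0 G1=G1|G4=0|1=1 G2=NOT G2=NOT 1=0 G3=NOT G3=NOT 0=1 G4=0(const) -> 01010
Step 2: G0=G4&G0=0&0=0 G1=G1|G4=1|0=1 G2=NOT G2=NOT 0=1 G3=NOT G3=NOT 1=0 G4=0(const) -> 01100
Step 3: G0=G4&G0=0&0=0 G1=G1|G4=1|0=1 G2=NOT G2=NOT 1=0 G3=NOT G3=NOT 0=1 G4=0(const) -> 01010
State from step 3 equals state from step 1 -> cycle length 2

Answer: 2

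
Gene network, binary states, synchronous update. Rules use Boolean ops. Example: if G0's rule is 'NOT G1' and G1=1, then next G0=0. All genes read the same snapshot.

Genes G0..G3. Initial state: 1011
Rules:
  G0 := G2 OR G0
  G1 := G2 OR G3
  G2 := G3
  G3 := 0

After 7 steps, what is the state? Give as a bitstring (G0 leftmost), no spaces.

Step 1: G0=G2|G0=1|1=1 G1=G2|G3=1|1=1 G2=G3=1 G3=0(const) -> 1110
Step 2: G0=G2|G0=1|1=1 G1=G2|G3=1|0=1 G2=G3=0 G3=0(const) -> 1100
Step 3: G0=G2|G0=0|1=1 G1=G2|G3=0|0=0 G2=G3=0 G3=0(const) -> 1000
Step 4: G0=G2|G0=0|1=1 G1=G2|G3=0|0=0 G2=G3=0 G3=0(const) -> 1000
Step 5: G0=G2|G0=0|1=1 G1=G2|G3=0|0=0 G2=G3=0 G3=0(const) -> 1000
Step 6: G0=G2|G0=0|1=1 G1=G2|G3=0|0=0 G2=G3=0 G3=0(const) -> 1000
Step 7: G0=G2|G0=0|1=1 G1=G2|G3=0|0=0 G2=G3=0 G3=0(const) -> 1000

1000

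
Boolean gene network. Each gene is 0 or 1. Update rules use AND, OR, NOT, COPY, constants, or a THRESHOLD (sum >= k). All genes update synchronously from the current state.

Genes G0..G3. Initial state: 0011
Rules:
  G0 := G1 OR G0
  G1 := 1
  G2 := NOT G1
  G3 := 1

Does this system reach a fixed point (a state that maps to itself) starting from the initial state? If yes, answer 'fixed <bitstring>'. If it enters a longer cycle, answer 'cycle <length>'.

Answer: fixed 1101

Derivation:
Step 0: 0011
Step 1: G0=G1|G0=0|0=0 G1=1(const) G2=NOT G1=NOT 0=1 G3=1(const) -> 0111
Step 2: G0=G1|G0=1|0=1 G1=1(const) G2=NOT G1=NOT 1=0 G3=1(const) -> 1101
Step 3: G0=G1|G0=1|1=1 G1=1(const) G2=NOT G1=NOT 1=0 G3=1(const) -> 1101
Fixed point reached at step 2: 1101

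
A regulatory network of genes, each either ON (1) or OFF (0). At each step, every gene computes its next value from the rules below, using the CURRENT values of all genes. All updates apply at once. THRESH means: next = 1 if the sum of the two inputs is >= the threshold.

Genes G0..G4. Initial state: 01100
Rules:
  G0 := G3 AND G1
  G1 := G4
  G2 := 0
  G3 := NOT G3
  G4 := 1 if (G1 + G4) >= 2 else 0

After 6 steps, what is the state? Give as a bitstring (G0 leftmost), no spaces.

Step 1: G0=G3&G1=0&1=0 G1=G4=0 G2=0(const) G3=NOT G3=NOT 0=1 G4=(1+0>=2)=0 -> 00010
Step 2: G0=G3&G1=1&0=0 G1=G4=0 G2=0(const) G3=NOT G3=NOT 1=0 G4=(0+0>=2)=0 -> 00000
Step 3: G0=G3&G1=0&0=0 G1=G4=0 G2=0(const) G3=NOT G3=NOT 0=1 G4=(0+0>=2)=0 -> 00010
Step 4: G0=G3&G1=1&0=0 G1=G4=0 G2=0(const) G3=NOT G3=NOT 1=0 G4=(0+0>=2)=0 -> 00000
Step 5: G0=G3&G1=0&0=0 G1=G4=0 G2=0(const) G3=NOT G3=NOT 0=1 G4=(0+0>=2)=0 -> 00010
Step 6: G0=G3&G1=1&0=0 G1=G4=0 G2=0(const) G3=NOT G3=NOT 1=0 G4=(0+0>=2)=0 -> 00000

00000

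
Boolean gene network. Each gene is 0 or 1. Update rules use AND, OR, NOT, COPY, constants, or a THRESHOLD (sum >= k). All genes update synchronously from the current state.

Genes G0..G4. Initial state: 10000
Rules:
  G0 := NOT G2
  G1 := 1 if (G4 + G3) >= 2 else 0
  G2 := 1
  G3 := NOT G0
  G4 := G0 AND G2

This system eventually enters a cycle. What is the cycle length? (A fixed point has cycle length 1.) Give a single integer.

Answer: 1

Derivation:
Step 0: 10000
Step 1: G0=NOT G2=NOT 0=1 G1=(0+0>=2)=0 G2=1(const) G3=NOT G0=NOT 1=0 G4=G0&G2=1&0=0 -> 10100
Step 2: G0=NOT G2=NOT 1=0 G1=(0+0>=2)=0 G2=1(const) G3=NOT G0=NOT 1=0 G4=G0&G2=1&1=1 -> 00101
Step 3: G0=NOT G2=NOT 1=0 G1=(1+0>=2)=0 G2=1(const) G3=NOT G0=NOT 0=1 G4=G0&G2=0&1=0 -> 00110
Step 4: G0=NOT G2=NOT 1=0 G1=(0+1>=2)=0 G2=1(const) G3=NOT G0=NOT 0=1 G4=G0&G2=0&1=0 -> 00110
State from step 4 equals state from step 3 -> cycle length 1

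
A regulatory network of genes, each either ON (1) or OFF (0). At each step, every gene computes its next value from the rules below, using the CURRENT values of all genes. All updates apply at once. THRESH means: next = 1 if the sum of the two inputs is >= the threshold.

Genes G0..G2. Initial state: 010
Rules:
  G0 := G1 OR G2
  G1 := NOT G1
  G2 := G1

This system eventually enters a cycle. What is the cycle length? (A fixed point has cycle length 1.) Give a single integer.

Answer: 2

Derivation:
Step 0: 010
Step 1: G0=G1|G2=1|0=1 G1=NOT G1=NOT 1=0 G2=G1=1 -> 101
Step 2: G0=G1|G2=0|1=1 G1=NOT G1=NOT 0=1 G2=G1=0 -> 110
Step 3: G0=G1|G2=1|0=1 G1=NOT G1=NOT 1=0 G2=G1=1 -> 101
State from step 3 equals state from step 1 -> cycle length 2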